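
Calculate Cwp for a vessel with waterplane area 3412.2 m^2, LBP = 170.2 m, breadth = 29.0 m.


Formula: Cwp = Aw / (L * B)
Step 1 — L * B = 170.2 * 29.0 = 4935.8 m^2
Step 2 — Cwp = 3412.2 / 4935.8 ≈ 0.69132 (5 s.f.)

0.69132


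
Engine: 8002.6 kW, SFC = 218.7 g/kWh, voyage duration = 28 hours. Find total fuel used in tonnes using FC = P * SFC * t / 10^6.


Formula: FC (tonnes) = P * SFC * t / 1,000,000
Step 1 — P * SFC * t = 8002.6 * 218.7 * 28 = 49004721.36 g
Step 2 — FC (tonnes) = 49004721.36 / 1,000,000 ≈ 49.005 tonnes (5 s.f.)

49.005 tonnes


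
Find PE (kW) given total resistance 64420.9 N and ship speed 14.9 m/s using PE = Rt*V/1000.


Formula: PE = Rt * V / 1000 (kW)
Step 1 — PE (W) = 64420.9 * 14.9 = 959871.41 W
Step 2 — PE (kW) = 959871.41 / 1000 ≈ 959.87 kW (5 s.f.)

959.87 kW


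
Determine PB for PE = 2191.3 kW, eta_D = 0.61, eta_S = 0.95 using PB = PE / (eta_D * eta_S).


Formula: PB = PE / (eta_D * eta_S)
Step 1 — combined efficiency = eta_D * eta_S = 0.61 * 0.95 = 0.5795
Step 2 — PB = 2191.3 / 0.5795 ≈ 3781.4 kW (5 s.f.)

3781.4 kW


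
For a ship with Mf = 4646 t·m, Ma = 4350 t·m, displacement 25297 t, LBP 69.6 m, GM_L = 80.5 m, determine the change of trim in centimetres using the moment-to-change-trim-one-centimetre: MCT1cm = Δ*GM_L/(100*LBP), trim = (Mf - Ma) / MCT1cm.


Formula: net trimming moment = Mf - Ma; MCT1cm = Δ*GM_L/(100*LBP); trim = net moment / MCT1cm
Step 1 — net trimming moment = 4646 - 4350 = 296 t·m
Step 2 — MCT1cm = 25297 * 80.5 / (100 * 69.6) = 292.5874 t·m/cm
Step 3 — trim = 296 / 292.5874 ≈ 1.0117 cm (5 s.f.)

1.0117 cm


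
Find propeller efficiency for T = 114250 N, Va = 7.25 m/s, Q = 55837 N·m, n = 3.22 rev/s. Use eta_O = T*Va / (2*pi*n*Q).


Formula: eta = T * Va / (2 * pi * n * Q)
Step 1 — numerator = T * Va = 114250 * 7.25 = 828312.5
Step 2 — 2 * pi * n = 2 * pi * 3.22 = 20.231857
Step 3 — denominator = 20.231857 * 55837 = 1129686.2
Step 4 — eta = 828312.5 / 1129686.2 ≈ 0.73322 (5 s.f.)

0.73322


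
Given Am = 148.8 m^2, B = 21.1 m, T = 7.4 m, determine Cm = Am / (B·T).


Formula: Cm = Am / (B * T)
Step 1 — B * T = 21.1 * 7.4 = 156.14 m^2
Step 2 — Cm = 148.8 / 156.14 ≈ 0.95299 (5 s.f.)

0.95299


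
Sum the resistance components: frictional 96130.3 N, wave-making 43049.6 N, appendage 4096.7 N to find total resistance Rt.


Formula: Rt = Rf + Rw + Ra
Substituting: Rt = 96130.3 + 43049.6 + 4096.7
Result: Rt = 143276.6 N

143276.6 N


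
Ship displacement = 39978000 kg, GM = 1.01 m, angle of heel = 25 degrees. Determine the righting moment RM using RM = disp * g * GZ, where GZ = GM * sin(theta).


Formula: GZ = GM * sin(theta); RM = disp * g * GZ
Step 1 — GZ = 1.01 * sin(25°) = 1.01 * 0.422618 = 0.426844 m
Step 2 — RM = 39978000 * 9.81 * 0.426844 ≈ 167400000 N·m (5 s.f.)

167400000 N·m


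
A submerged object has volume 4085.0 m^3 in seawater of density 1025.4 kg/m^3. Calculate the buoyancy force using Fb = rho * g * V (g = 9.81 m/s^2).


Formula: Fb = rho * g * V
Substituting: Fb = 1025.4 * 9.81 * 4085.0
Intermediate: 1025.4 * 9.81 = 10059.174
Result: Fb = 10059.174 * 4085.0 ≈ 41092000 N (5 s.f.)

41092000 N


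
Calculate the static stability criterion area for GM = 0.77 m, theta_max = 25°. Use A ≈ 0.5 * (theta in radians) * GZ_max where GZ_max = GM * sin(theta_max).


Formula: GZ_max = GM * sin(theta); Area = 0.5 * theta_rad * GZ_max
Step 1 — GZ_max = 0.77 * sin(25°) = 0.77 * 0.422618 = 0.325416 m
Step 2 — theta_rad = 25 * pi/180 = 0.436332 rad
Step 3 — Area = 0.5 * 0.436332 * 0.325416 ≈ 0.070995 m·rad (5 s.f.)

0.070995 m·rad


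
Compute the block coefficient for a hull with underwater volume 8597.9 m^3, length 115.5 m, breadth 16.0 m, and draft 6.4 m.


Formula: Cb = V / (L * B * T)
Step 1 — L * B * T = 115.5 * 16.0 * 6.4 = 11827.2 m^3
Step 2 — Cb = 8597.9 / 11827.2 ≈ 0.72696 (5 s.f.)

0.72696


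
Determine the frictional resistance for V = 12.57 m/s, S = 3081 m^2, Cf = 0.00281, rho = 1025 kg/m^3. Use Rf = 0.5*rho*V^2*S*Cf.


Formula: Rf = 0.5 * rho * V^2 * S * Cf
Step 1 — V^2 = 12.57^2 = 158.0049
Step 2 — 0.5 * rho * V^2 = 0.5 * 1025 * 158.0049 = 80977.51125
Step 3 — Rf = 80977.51125 * 3081 * 0.00281 ≈ 701070 N (5 s.f.)

701070 N


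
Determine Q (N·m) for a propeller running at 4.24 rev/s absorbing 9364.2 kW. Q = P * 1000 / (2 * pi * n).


Formula: Q = P_W / (2 * pi * n)
Step 1 — P_W = 9364.2 kW * 1000 = 9364200.0 W
Step 2 — 2 * pi * n = 2 * pi * 4.24 = 26.640706
Step 3 — Q = 9364200.0 / 26.640706 ≈ 351500 N·m (5 s.f.)

351500 N·m


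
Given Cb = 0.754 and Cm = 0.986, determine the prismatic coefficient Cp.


Formula: Cp = Cb / Cm
Substituting: Cp = 0.754 / 0.986
Result: Cp ≈ 0.76471 (5 s.f.)

0.76471


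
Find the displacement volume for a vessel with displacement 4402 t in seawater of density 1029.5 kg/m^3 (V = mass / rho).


Formula: V = mass / rho
Step 1 — convert tonnes to kg: 4402 t * 1000 = 4402000 kg
Step 2 — V = 4402000 / 1029.5 ≈ 4275.9 m^3 (5 s.f.)

4275.9 m^3


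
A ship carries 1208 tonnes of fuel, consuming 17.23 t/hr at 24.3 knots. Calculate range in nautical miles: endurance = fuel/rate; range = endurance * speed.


Formula: endurance = fuel / rate; range = endurance * speed
Step 1 — endurance = 1208 / 17.23 = 70.1103 hours
Step 2 — range = 70.1103 * 24.3 ≈ 1703.7 nautical miles (5 s.f.)

1703.7 NM


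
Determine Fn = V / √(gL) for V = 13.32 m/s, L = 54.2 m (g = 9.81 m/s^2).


Formula: Fn = V / sqrt(g * L)
Step 1 — g * L = 9.81 * 54.2 = 531.702
Step 2 — sqrt(g * L) = sqrt(531.702) = 23.058664
Step 3 — Fn = 13.32 / 23.058664 ≈ 0.57766 (5 s.f.)

0.57766


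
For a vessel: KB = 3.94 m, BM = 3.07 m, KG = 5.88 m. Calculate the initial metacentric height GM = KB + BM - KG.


Formula: GM = KB + BM - KG
Step 1 — KM = KB + BM = 3.94 + 3.07 = 7.01 m
Step 2 — GM = KM - KG = 7.01 - 5.88 = 1.13 m

1.13 m


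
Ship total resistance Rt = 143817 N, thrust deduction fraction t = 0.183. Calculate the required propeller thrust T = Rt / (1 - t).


Formula: T = Rt / (1 - t)
Step 1 — (1 - t) = 1 - 0.183 = 0.817
Step 2 — T = 143817 / 0.817 ≈ 176030 N (5 s.f.)

176030 N


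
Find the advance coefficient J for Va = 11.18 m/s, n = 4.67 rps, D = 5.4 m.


Formula: J = Va / (n * D)
Step 1 — n * D = 4.67 * 5.4 = 25.218
Step 2 — J = 11.18 / 25.218 ≈ 0.44333 (5 s.f.)

0.44333


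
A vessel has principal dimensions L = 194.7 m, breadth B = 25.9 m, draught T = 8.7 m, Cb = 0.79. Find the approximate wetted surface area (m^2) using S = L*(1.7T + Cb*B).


Formula: S = 1.7*L*T + V/T with V = Cb*L*B*T, i.e. S = L * (1.7*T + Cb*B)
Step 1 — 1.7*T = 1.7 * 8.7 = 14.79 m
Step 2 — Cb*B = 0.79 * 25.9 = 20.461 m
Step 3 — 1.7*T + Cb*B = 14.79 + 20.461 = 35.251 m
Step 4 — S = 194.7 * 35.251 ≈ 6863.4 m^2 (5 s.f.)

6863.4 m^2


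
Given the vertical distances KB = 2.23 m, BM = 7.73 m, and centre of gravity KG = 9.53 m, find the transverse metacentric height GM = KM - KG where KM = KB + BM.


Formula: GM = KB + BM - KG
Step 1 — KM = KB + BM = 2.23 + 7.73 = 9.96 m
Step 2 — GM = KM - KG = 9.96 - 9.53 = 0.43 m

0.43 m


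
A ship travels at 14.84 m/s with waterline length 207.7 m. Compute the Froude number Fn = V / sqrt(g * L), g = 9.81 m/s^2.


Formula: Fn = V / sqrt(g * L)
Step 1 — g * L = 9.81 * 207.7 = 2037.537
Step 2 — sqrt(g * L) = sqrt(2037.537) = 45.139085
Step 3 — Fn = 14.84 / 45.139085 ≈ 0.32876 (5 s.f.)

0.32876


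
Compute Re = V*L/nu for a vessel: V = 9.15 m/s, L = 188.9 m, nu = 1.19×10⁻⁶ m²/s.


Formula: Re = V * L / nu
Step 1 — V * L = 9.15 * 188.9 = 1728.435 m^2/s
Step 2 — Re = 1728.435 / 1.19e-6 = 1.45e+09

1.45e+09


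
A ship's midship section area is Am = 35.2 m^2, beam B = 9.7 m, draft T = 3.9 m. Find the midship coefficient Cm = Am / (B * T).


Formula: Cm = Am / (B * T)
Step 1 — B * T = 9.7 * 3.9 = 37.83 m^2
Step 2 — Cm = 35.2 / 37.83 ≈ 0.93048 (5 s.f.)

0.93048


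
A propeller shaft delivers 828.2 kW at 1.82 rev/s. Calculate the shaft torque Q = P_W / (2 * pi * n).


Formula: Q = P_W / (2 * pi * n)
Step 1 — P_W = 828.2 kW * 1000 = 828200.0 W
Step 2 — 2 * pi * n = 2 * pi * 1.82 = 11.435397
Step 3 — Q = 828200.0 / 11.435397 ≈ 72424 N·m (5 s.f.)

72424 N·m


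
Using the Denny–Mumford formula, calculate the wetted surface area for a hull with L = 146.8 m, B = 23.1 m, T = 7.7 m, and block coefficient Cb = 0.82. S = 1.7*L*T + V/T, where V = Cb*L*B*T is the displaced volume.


Formula: S = 1.7*L*T + V/T with V = Cb*L*B*T, i.e. S = L * (1.7*T + Cb*B)
Step 1 — 1.7*T = 1.7 * 7.7 = 13.09 m
Step 2 — Cb*B = 0.82 * 23.1 = 18.942 m
Step 3 — 1.7*T + Cb*B = 13.09 + 18.942 = 32.032 m
Step 4 — S = 146.8 * 32.032 ≈ 4702.3 m^2 (5 s.f.)

4702.3 m^2


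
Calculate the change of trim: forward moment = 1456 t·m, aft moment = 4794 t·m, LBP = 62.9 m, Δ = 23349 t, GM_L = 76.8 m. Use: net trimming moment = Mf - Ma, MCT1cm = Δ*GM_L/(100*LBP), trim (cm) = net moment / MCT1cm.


Formula: net trimming moment = Mf - Ma; MCT1cm = Δ*GM_L/(100*LBP); trim = net moment / MCT1cm
Step 1 — net trimming moment = 1456 - 4794 = -3338 t·m
Step 2 — MCT1cm = 23349 * 76.8 / (100 * 62.9) = 285.0879 t·m/cm
Step 3 — trim = -3338 / 285.0879 ≈ -11.709 cm (5 s.f.)

-11.709 cm


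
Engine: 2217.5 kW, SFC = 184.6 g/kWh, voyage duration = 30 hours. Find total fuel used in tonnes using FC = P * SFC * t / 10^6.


Formula: FC (tonnes) = P * SFC * t / 1,000,000
Step 1 — P * SFC * t = 2217.5 * 184.6 * 30 = 12280515.0 g
Step 2 — FC (tonnes) = 12280515.0 / 1,000,000 ≈ 12.281 tonnes (5 s.f.)

12.281 tonnes


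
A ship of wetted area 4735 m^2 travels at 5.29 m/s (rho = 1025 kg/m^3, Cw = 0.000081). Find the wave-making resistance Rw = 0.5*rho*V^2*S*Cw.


Formula: Rw = 0.5 * rho * V^2 * S * Cw
Step 1 — V^2 = 5.29^2 = 27.9841
Step 2 — 0.5 * rho * V^2 = 0.5 * 1025 * 27.9841 = 14341.85125
Step 3 — Rw = 14341.85125 * 4735 * 0.000081 ≈ 5500.6 N (5 s.f.)

5500.6 N


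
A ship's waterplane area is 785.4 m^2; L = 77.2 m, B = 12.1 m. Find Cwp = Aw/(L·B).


Formula: Cwp = Aw / (L * B)
Step 1 — L * B = 77.2 * 12.1 = 934.12 m^2
Step 2 — Cwp = 785.4 / 934.12 ≈ 0.84079 (5 s.f.)

0.84079


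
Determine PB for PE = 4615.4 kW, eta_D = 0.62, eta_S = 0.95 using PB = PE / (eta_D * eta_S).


Formula: PB = PE / (eta_D * eta_S)
Step 1 — combined efficiency = eta_D * eta_S = 0.62 * 0.95 = 0.589
Step 2 — PB = 4615.4 / 0.589 ≈ 7836.0 kW (5 s.f.)

7836.0 kW


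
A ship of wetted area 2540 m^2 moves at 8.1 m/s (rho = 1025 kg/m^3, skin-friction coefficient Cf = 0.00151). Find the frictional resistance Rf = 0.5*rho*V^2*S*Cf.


Formula: Rf = 0.5 * rho * V^2 * S * Cf
Step 1 — V^2 = 8.1^2 = 65.61
Step 2 — 0.5 * rho * V^2 = 0.5 * 1025 * 65.61 = 33625.125
Step 3 — Rf = 33625.125 * 2540 * 0.00151 ≈ 128970 N (5 s.f.)

128970 N


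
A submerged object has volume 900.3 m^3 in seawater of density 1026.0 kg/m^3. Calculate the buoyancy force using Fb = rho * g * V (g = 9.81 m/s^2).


Formula: Fb = rho * g * V
Substituting: Fb = 1026.0 * 9.81 * 900.3
Intermediate: 1026.0 * 9.81 = 10065.06
Result: Fb = 10065.06 * 900.3 ≈ 9061600 N (5 s.f.)

9061600 N


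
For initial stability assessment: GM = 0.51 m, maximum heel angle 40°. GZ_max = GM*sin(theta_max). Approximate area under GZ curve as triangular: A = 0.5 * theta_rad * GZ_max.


Formula: GZ_max = GM * sin(theta); Area = 0.5 * theta_rad * GZ_max
Step 1 — GZ_max = 0.51 * sin(40°) = 0.51 * 0.642788 = 0.327822 m
Step 2 — theta_rad = 40 * pi/180 = 0.698132 rad
Step 3 — Area = 0.5 * 0.698132 * 0.327822 ≈ 0.11443 m·rad (5 s.f.)

0.11443 m·rad


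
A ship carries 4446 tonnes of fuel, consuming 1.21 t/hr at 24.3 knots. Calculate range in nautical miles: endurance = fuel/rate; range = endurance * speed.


Formula: endurance = fuel / rate; range = endurance * speed
Step 1 — endurance = 4446 / 1.21 = 3674.3802 hours
Step 2 — range = 3674.3802 * 24.3 ≈ 89287 nautical miles (5 s.f.)

89287 NM


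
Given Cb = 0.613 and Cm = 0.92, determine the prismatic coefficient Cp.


Formula: Cp = Cb / Cm
Substituting: Cp = 0.613 / 0.92
Result: Cp ≈ 0.66630 (5 s.f.)

0.66630


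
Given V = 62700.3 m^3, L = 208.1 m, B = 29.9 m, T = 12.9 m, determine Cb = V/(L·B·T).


Formula: Cb = V / (L * B * T)
Step 1 — L * B * T = 208.1 * 29.9 * 12.9 = 80266.251 m^3
Step 2 — Cb = 62700.3 / 80266.251 ≈ 0.78115 (5 s.f.)

0.78115


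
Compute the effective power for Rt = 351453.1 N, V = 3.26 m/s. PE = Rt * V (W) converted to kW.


Formula: PE = Rt * V / 1000 (kW)
Step 1 — PE (W) = 351453.1 * 3.26 = 1145737.106 W
Step 2 — PE (kW) = 1145737.106 / 1000 ≈ 1145.7 kW (5 s.f.)

1145.7 kW


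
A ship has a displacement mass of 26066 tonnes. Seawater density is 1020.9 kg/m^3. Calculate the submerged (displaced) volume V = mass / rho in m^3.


Formula: V = mass / rho
Step 1 — convert tonnes to kg: 26066 t * 1000 = 26066000 kg
Step 2 — V = 26066000 / 1020.9 ≈ 25532 m^3 (5 s.f.)

25532 m^3


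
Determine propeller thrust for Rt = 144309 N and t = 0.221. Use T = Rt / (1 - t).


Formula: T = Rt / (1 - t)
Step 1 — (1 - t) = 1 - 0.221 = 0.779
Step 2 — T = 144309 / 0.779 ≈ 185250 N (5 s.f.)

185250 N


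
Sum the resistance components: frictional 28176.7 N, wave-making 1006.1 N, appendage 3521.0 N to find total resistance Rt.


Formula: Rt = Rf + Rw + Ra
Substituting: Rt = 28176.7 + 1006.1 + 3521.0
Result: Rt = 32703.8 N

32703.8 N


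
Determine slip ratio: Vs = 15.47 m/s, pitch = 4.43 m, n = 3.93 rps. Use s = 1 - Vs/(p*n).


Formula: s = 1 - Vs / (p * n)
Step 1 — p * n = 4.43 * 3.93 = 17.4099
Step 2 — Vs / (p*n) = 15.47 / 17.4099 = 0.888575 (6 d.p.)
Step 3 — s = 1 - 0.888575 = 0.111425

0.111425


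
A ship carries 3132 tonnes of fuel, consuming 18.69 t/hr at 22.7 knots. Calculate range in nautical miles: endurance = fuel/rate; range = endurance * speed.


Formula: endurance = fuel / rate; range = endurance * speed
Step 1 — endurance = 3132 / 18.69 = 167.5762 hours
Step 2 — range = 167.5762 * 22.7 ≈ 3804.0 nautical miles (5 s.f.)

3804.0 NM


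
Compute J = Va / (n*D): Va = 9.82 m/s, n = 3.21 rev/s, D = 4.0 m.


Formula: J = Va / (n * D)
Step 1 — n * D = 3.21 * 4.0 = 12.84
Step 2 — J = 9.82 / 12.84 ≈ 0.76480 (5 s.f.)

0.76480


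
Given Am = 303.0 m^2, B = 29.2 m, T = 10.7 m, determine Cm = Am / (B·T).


Formula: Cm = Am / (B * T)
Step 1 — B * T = 29.2 * 10.7 = 312.44 m^2
Step 2 — Cm = 303.0 / 312.44 ≈ 0.96979 (5 s.f.)

0.96979


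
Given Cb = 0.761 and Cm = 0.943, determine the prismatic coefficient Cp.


Formula: Cp = Cb / Cm
Substituting: Cp = 0.761 / 0.943
Result: Cp ≈ 0.80700 (5 s.f.)

0.80700


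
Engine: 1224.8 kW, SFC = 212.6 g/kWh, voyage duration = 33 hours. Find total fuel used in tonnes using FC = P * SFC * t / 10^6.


Formula: FC (tonnes) = P * SFC * t / 1,000,000
Step 1 — P * SFC * t = 1224.8 * 212.6 * 33 = 8592951.84 g
Step 2 — FC (tonnes) = 8592951.84 / 1,000,000 ≈ 8.5930 tonnes (5 s.f.)

8.5930 tonnes


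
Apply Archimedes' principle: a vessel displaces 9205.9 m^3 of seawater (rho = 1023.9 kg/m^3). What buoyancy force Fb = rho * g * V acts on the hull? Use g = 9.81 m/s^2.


Formula: Fb = rho * g * V
Substituting: Fb = 1023.9 * 9.81 * 9205.9
Intermediate: 1023.9 * 9.81 = 10044.459
Result: Fb = 10044.459 * 9205.9 ≈ 92468000 N (5 s.f.)

92468000 N


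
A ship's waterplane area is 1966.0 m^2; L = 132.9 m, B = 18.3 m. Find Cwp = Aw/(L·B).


Formula: Cwp = Aw / (L * B)
Step 1 — L * B = 132.9 * 18.3 = 2432.07 m^2
Step 2 — Cwp = 1966.0 / 2432.07 ≈ 0.80836 (5 s.f.)

0.80836


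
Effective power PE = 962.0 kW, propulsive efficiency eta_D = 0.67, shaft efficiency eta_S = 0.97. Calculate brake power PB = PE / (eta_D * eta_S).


Formula: PB = PE / (eta_D * eta_S)
Step 1 — combined efficiency = eta_D * eta_S = 0.67 * 0.97 = 0.6499
Step 2 — PB = 962.0 / 0.6499 ≈ 1480.2 kW (5 s.f.)

1480.2 kW


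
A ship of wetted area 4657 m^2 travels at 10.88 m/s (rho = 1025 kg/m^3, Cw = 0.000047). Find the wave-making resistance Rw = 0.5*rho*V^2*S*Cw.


Formula: Rw = 0.5 * rho * V^2 * S * Cw
Step 1 — V^2 = 10.88^2 = 118.3744
Step 2 — 0.5 * rho * V^2 = 0.5 * 1025 * 118.3744 = 60666.88
Step 3 — Rw = 60666.88 * 4657 * 0.000047 ≈ 13279 N (5 s.f.)

13279 N


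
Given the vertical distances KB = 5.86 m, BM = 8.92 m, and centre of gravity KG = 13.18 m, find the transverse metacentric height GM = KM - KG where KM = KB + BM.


Formula: GM = KB + BM - KG
Step 1 — KM = KB + BM = 5.86 + 8.92 = 14.78 m
Step 2 — GM = KM - KG = 14.78 - 13.18 = 1.6 m

1.6 m


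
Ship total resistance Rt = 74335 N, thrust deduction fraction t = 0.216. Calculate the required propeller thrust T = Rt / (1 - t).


Formula: T = Rt / (1 - t)
Step 1 — (1 - t) = 1 - 0.216 = 0.784
Step 2 — T = 74335 / 0.784 ≈ 94815 N (5 s.f.)

94815 N


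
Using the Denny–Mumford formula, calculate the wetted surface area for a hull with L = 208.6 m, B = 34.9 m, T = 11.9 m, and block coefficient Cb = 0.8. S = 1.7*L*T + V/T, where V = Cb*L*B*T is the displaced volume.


Formula: S = 1.7*L*T + V/T with V = Cb*L*B*T, i.e. S = L * (1.7*T + Cb*B)
Step 1 — 1.7*T = 1.7 * 11.9 = 20.23 m
Step 2 — Cb*B = 0.8 * 34.9 = 27.92 m
Step 3 — 1.7*T + Cb*B = 20.23 + 27.92 = 48.15 m
Step 4 — S = 208.6 * 48.15 ≈ 10044 m^2 (5 s.f.)

10044 m^2


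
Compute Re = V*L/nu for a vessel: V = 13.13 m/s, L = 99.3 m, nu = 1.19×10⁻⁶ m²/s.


Formula: Re = V * L / nu
Step 1 — V * L = 13.13 * 99.3 = 1303.809 m^2/s
Step 2 — Re = 1303.809 / 1.19e-6 = 1.10e+09

1.10e+09


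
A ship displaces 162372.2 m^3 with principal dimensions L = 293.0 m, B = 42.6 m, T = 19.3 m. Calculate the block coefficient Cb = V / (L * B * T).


Formula: Cb = V / (L * B * T)
Step 1 — L * B * T = 293.0 * 42.6 * 19.3 = 240898.74 m^3
Step 2 — Cb = 162372.2 / 240898.74 ≈ 0.67403 (5 s.f.)

0.67403


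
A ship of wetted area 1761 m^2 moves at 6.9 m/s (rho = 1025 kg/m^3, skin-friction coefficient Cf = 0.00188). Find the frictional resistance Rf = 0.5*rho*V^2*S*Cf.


Formula: Rf = 0.5 * rho * V^2 * S * Cf
Step 1 — V^2 = 6.9^2 = 47.61
Step 2 — 0.5 * rho * V^2 = 0.5 * 1025 * 47.61 = 24400.125
Step 3 — Rf = 24400.125 * 1761 * 0.00188 ≈ 80781 N (5 s.f.)

80781 N


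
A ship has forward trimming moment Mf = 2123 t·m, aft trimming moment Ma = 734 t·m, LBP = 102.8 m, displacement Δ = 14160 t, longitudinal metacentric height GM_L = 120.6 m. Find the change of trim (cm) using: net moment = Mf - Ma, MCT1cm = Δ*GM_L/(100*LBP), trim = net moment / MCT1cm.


Formula: net trimming moment = Mf - Ma; MCT1cm = Δ*GM_L/(100*LBP); trim = net moment / MCT1cm
Step 1 — net trimming moment = 2123 - 734 = 1389 t·m
Step 2 — MCT1cm = 14160 * 120.6 / (100 * 102.8) = 166.1183 t·m/cm
Step 3 — trim = 1389 / 166.1183 ≈ 8.3615 cm (5 s.f.)

8.3615 cm


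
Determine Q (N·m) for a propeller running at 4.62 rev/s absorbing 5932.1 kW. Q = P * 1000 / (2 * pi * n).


Formula: Q = P_W / (2 * pi * n)
Step 1 — P_W = 5932.1 kW * 1000 = 5932100.0 W
Step 2 — 2 * pi * n = 2 * pi * 4.62 = 29.028316
Step 3 — Q = 5932100.0 / 29.028316 ≈ 204360 N·m (5 s.f.)

204360 N·m


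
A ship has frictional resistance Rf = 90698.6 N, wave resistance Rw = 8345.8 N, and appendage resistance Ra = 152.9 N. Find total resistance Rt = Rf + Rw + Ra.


Formula: Rt = Rf + Rw + Ra
Substituting: Rt = 90698.6 + 8345.8 + 152.9
Result: Rt = 99197.3 N

99197.3 N


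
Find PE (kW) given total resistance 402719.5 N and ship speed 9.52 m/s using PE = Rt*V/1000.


Formula: PE = Rt * V / 1000 (kW)
Step 1 — PE (W) = 402719.5 * 9.52 = 3833889.64 W
Step 2 — PE (kW) = 3833889.64 / 1000 ≈ 3833.9 kW (5 s.f.)

3833.9 kW


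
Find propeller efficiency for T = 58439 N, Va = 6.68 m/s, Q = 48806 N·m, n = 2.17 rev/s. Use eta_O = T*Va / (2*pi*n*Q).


Formula: eta = T * Va / (2 * pi * n * Q)
Step 1 — numerator = T * Va = 58439 * 6.68 = 390372.52
Step 2 — 2 * pi * n = 2 * pi * 2.17 = 13.634512
Step 3 — denominator = 13.634512 * 48806 = 665445.99
Step 4 — eta = 390372.52 / 665445.99 ≈ 0.58663 (5 s.f.)

0.58663


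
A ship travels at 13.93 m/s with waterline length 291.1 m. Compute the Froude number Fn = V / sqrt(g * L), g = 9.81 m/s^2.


Formula: Fn = V / sqrt(g * L)
Step 1 — g * L = 9.81 * 291.1 = 2855.691
Step 2 — sqrt(g * L) = sqrt(2855.691) = 53.438666
Step 3 — Fn = 13.93 / 53.438666 ≈ 0.26067 (5 s.f.)

0.26067


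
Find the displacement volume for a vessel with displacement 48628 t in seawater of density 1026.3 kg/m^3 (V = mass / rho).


Formula: V = mass / rho
Step 1 — convert tonnes to kg: 48628 t * 1000 = 48628000 kg
Step 2 — V = 48628000 / 1026.3 ≈ 47382 m^3 (5 s.f.)

47382 m^3


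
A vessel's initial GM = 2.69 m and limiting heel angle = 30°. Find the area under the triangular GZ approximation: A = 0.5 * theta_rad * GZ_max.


Formula: GZ_max = GM * sin(theta); Area = 0.5 * theta_rad * GZ_max
Step 1 — GZ_max = 2.69 * sin(30°) = 2.69 * 0.5 = 1.345 m
Step 2 — theta_rad = 30 * pi/180 = 0.523599 rad
Step 3 — Area = 0.5 * 0.523599 * 1.345 ≈ 0.35212 m·rad (5 s.f.)

0.35212 m·rad


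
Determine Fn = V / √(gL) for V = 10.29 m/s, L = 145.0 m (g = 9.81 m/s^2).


Formula: Fn = V / sqrt(g * L)
Step 1 — g * L = 9.81 * 145.0 = 1422.45
Step 2 — sqrt(g * L) = sqrt(1422.45) = 37.715381
Step 3 — Fn = 10.29 / 37.715381 ≈ 0.27283 (5 s.f.)

0.27283


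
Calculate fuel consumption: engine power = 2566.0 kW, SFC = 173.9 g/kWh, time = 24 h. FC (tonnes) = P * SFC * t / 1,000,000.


Formula: FC (tonnes) = P * SFC * t / 1,000,000
Step 1 — P * SFC * t = 2566.0 * 173.9 * 24 = 10709457.6 g
Step 2 — FC (tonnes) = 10709457.6 / 1,000,000 ≈ 10.709 tonnes (5 s.f.)

10.709 tonnes


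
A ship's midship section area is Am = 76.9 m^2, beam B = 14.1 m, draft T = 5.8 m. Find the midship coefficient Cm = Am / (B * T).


Formula: Cm = Am / (B * T)
Step 1 — B * T = 14.1 * 5.8 = 81.78 m^2
Step 2 — Cm = 76.9 / 81.78 ≈ 0.94033 (5 s.f.)

0.94033


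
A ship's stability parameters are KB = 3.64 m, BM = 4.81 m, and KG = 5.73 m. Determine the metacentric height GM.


Formula: GM = KB + BM - KG
Step 1 — KM = KB + BM = 3.64 + 4.81 = 8.45 m
Step 2 — GM = KM - KG = 8.45 - 5.73 = 2.72 m

2.72 m


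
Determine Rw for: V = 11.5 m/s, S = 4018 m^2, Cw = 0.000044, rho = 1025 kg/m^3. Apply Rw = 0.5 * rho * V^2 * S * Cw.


Formula: Rw = 0.5 * rho * V^2 * S * Cw
Step 1 — V^2 = 11.5^2 = 132.25
Step 2 — 0.5 * rho * V^2 = 0.5 * 1025 * 132.25 = 67778.125
Step 3 — Rw = 67778.125 * 4018 * 0.000044 ≈ 11983 N (5 s.f.)

11983 N


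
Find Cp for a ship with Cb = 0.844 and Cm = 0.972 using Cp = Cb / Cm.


Formula: Cp = Cb / Cm
Substituting: Cp = 0.844 / 0.972
Result: Cp ≈ 0.86831 (5 s.f.)

0.86831


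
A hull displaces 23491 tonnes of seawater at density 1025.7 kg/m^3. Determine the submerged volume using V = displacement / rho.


Formula: V = mass / rho
Step 1 — convert tonnes to kg: 23491 t * 1000 = 23491000 kg
Step 2 — V = 23491000 / 1025.7 ≈ 22902 m^3 (5 s.f.)

22902 m^3


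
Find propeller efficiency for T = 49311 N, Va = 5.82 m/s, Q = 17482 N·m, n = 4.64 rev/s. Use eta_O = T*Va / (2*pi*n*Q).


Formula: eta = T * Va / (2 * pi * n * Q)
Step 1 — numerator = T * Va = 49311 * 5.82 = 286990.02
Step 2 — 2 * pi * n = 2 * pi * 4.64 = 29.15398
Step 3 — denominator = 29.15398 * 17482 = 509669.88
Step 4 — eta = 286990.02 / 509669.88 ≈ 0.56309 (5 s.f.)

0.56309


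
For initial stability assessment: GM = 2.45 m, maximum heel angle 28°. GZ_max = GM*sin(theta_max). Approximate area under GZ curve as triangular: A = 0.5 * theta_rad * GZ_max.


Formula: GZ_max = GM * sin(theta); Area = 0.5 * theta_rad * GZ_max
Step 1 — GZ_max = 2.45 * sin(28°) = 2.45 * 0.469472 = 1.150206 m
Step 2 — theta_rad = 28 * pi/180 = 0.488692 rad
Step 3 — Area = 0.5 * 0.488692 * 1.150206 ≈ 0.28105 m·rad (5 s.f.)

0.28105 m·rad


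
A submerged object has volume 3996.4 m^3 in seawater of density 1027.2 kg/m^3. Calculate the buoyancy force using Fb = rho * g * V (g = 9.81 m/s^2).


Formula: Fb = rho * g * V
Substituting: Fb = 1027.2 * 9.81 * 3996.4
Intermediate: 1027.2 * 9.81 = 10076.832
Result: Fb = 10076.832 * 3996.4 ≈ 40271000 N (5 s.f.)

40271000 N


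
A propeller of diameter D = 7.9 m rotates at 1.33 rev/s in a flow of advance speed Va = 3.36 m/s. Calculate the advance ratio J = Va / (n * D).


Formula: J = Va / (n * D)
Step 1 — n * D = 1.33 * 7.9 = 10.507
Step 2 — J = 3.36 / 10.507 ≈ 0.31979 (5 s.f.)

0.31979


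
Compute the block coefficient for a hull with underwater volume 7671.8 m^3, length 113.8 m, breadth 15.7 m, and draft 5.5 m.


Formula: Cb = V / (L * B * T)
Step 1 — L * B * T = 113.8 * 15.7 * 5.5 = 9826.63 m^3
Step 2 — Cb = 7671.8 / 9826.63 ≈ 0.78072 (5 s.f.)

0.78072


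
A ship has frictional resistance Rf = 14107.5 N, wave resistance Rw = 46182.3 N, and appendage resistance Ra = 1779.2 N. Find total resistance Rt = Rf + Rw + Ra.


Formula: Rt = Rf + Rw + Ra
Substituting: Rt = 14107.5 + 46182.3 + 1779.2
Result: Rt = 62069.0 N

62069.0 N


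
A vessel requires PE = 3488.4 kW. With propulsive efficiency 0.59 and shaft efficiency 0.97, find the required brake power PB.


Formula: PB = PE / (eta_D * eta_S)
Step 1 — combined efficiency = eta_D * eta_S = 0.59 * 0.97 = 0.5723
Step 2 — PB = 3488.4 / 0.5723 ≈ 6095.4 kW (5 s.f.)

6095.4 kW


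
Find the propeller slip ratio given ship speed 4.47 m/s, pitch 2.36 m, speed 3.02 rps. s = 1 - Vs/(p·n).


Formula: s = 1 - Vs / (p * n)
Step 1 — p * n = 2.36 * 3.02 = 7.1272
Step 2 — Vs / (p*n) = 4.47 / 7.1272 = 0.627175 (6 d.p.)
Step 3 — s = 1 - 0.627175 = 0.372825

0.372825


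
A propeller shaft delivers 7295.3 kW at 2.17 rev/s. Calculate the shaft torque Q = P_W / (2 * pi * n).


Formula: Q = P_W / (2 * pi * n)
Step 1 — P_W = 7295.3 kW * 1000 = 7295300.0 W
Step 2 — 2 * pi * n = 2 * pi * 2.17 = 13.634512
Step 3 — Q = 7295300.0 / 13.634512 ≈ 535060 N·m (5 s.f.)

535060 N·m


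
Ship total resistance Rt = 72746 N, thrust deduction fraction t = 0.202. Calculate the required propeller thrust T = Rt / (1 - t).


Formula: T = Rt / (1 - t)
Step 1 — (1 - t) = 1 - 0.202 = 0.798
Step 2 — T = 72746 / 0.798 ≈ 91160 N (5 s.f.)

91160 N


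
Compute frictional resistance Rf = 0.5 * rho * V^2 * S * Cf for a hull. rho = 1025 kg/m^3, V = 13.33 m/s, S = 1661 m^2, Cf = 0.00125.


Formula: Rf = 0.5 * rho * V^2 * S * Cf
Step 1 — V^2 = 13.33^2 = 177.6889
Step 2 — 0.5 * rho * V^2 = 0.5 * 1025 * 177.6889 = 91065.56125
Step 3 — Rf = 91065.56125 * 1661 * 0.00125 ≈ 189070 N (5 s.f.)

189070 N


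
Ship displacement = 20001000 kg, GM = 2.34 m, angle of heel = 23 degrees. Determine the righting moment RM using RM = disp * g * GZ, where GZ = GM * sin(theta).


Formula: GZ = GM * sin(theta); RM = disp * g * GZ
Step 1 — GZ = 2.34 * sin(23°) = 2.34 * 0.390731 = 0.914311 m
Step 2 — RM = 20001000 * 9.81 * 0.914311 ≈ 179400000 N·m (5 s.f.)

179400000 N·m


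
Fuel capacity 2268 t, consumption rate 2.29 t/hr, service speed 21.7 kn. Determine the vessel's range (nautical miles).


Formula: endurance = fuel / rate; range = endurance * speed
Step 1 — endurance = 2268 / 2.29 = 990.393 hours
Step 2 — range = 990.393 * 21.7 ≈ 21492 nautical miles (5 s.f.)

21492 NM


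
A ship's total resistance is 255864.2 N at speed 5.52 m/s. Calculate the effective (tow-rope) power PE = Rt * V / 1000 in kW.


Formula: PE = Rt * V / 1000 (kW)
Step 1 — PE (W) = 255864.2 * 5.52 = 1412370.384 W
Step 2 — PE (kW) = 1412370.384 / 1000 ≈ 1412.4 kW (5 s.f.)

1412.4 kW


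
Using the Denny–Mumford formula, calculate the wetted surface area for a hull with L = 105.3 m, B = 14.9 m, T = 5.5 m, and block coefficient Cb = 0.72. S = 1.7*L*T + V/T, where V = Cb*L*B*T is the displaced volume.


Formula: S = 1.7*L*T + V/T with V = Cb*L*B*T, i.e. S = L * (1.7*T + Cb*B)
Step 1 — 1.7*T = 1.7 * 5.5 = 9.35 m
Step 2 — Cb*B = 0.72 * 14.9 = 10.728 m
Step 3 — 1.7*T + Cb*B = 9.35 + 10.728 = 20.078 m
Step 4 — S = 105.3 * 20.078 ≈ 2114.2 m^2 (5 s.f.)

2114.2 m^2


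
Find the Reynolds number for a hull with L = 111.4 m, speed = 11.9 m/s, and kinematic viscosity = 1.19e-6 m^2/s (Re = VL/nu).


Formula: Re = V * L / nu
Step 1 — V * L = 11.9 * 111.4 = 1325.66 m^2/s
Step 2 — Re = 1325.66 / 1.19e-6 = 1.11e+09

1.11e+09


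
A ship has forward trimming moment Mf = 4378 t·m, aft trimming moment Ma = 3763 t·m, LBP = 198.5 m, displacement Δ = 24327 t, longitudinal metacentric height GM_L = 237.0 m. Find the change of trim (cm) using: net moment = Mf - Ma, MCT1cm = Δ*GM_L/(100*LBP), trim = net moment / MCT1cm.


Formula: net trimming moment = Mf - Ma; MCT1cm = Δ*GM_L/(100*LBP); trim = net moment / MCT1cm
Step 1 — net trimming moment = 4378 - 3763 = 615 t·m
Step 2 — MCT1cm = 24327 * 237.0 / (100 * 198.5) = 290.4534 t·m/cm
Step 3 — trim = 615 / 290.4534 ≈ 2.1174 cm (5 s.f.)

2.1174 cm


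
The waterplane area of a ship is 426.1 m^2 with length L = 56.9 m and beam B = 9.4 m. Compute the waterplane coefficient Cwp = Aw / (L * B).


Formula: Cwp = Aw / (L * B)
Step 1 — L * B = 56.9 * 9.4 = 534.86 m^2
Step 2 — Cwp = 426.1 / 534.86 ≈ 0.79666 (5 s.f.)

0.79666


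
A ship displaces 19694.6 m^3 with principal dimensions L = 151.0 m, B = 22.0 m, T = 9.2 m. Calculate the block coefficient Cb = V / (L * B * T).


Formula: Cb = V / (L * B * T)
Step 1 — L * B * T = 151.0 * 22.0 * 9.2 = 30562.4 m^3
Step 2 — Cb = 19694.6 / 30562.4 ≈ 0.64441 (5 s.f.)

0.64441


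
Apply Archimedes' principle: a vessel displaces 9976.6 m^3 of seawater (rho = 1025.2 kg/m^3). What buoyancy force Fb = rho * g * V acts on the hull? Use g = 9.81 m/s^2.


Formula: Fb = rho * g * V
Substituting: Fb = 1025.2 * 9.81 * 9976.6
Intermediate: 1025.2 * 9.81 = 10057.212
Result: Fb = 10057.212 * 9976.6 ≈ 100340000 N (5 s.f.)

100340000 N


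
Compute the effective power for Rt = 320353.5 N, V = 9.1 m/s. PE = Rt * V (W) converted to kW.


Formula: PE = Rt * V / 1000 (kW)
Step 1 — PE (W) = 320353.5 * 9.1 = 2915216.85 W
Step 2 — PE (kW) = 2915216.85 / 1000 ≈ 2915.2 kW (5 s.f.)

2915.2 kW


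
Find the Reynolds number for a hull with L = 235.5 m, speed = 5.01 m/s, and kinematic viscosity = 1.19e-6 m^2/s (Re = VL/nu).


Formula: Re = V * L / nu
Step 1 — V * L = 5.01 * 235.5 = 1179.855 m^2/s
Step 2 — Re = 1179.855 / 1.19e-6 = 9.91e+08

9.91e+08


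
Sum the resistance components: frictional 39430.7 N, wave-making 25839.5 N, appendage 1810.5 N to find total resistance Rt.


Formula: Rt = Rf + Rw + Ra
Substituting: Rt = 39430.7 + 25839.5 + 1810.5
Result: Rt = 67080.7 N

67080.7 N


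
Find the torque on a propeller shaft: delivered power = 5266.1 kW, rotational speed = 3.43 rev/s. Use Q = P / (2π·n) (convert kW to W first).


Formula: Q = P_W / (2 * pi * n)
Step 1 — P_W = 5266.1 kW * 1000 = 5266100.0 W
Step 2 — 2 * pi * n = 2 * pi * 3.43 = 21.551326
Step 3 — Q = 5266100.0 / 21.551326 ≈ 244350 N·m (5 s.f.)

244350 N·m


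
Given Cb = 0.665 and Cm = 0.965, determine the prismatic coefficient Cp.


Formula: Cp = Cb / Cm
Substituting: Cp = 0.665 / 0.965
Result: Cp ≈ 0.68912 (5 s.f.)

0.68912


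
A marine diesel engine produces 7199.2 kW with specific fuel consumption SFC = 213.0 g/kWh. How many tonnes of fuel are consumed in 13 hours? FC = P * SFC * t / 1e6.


Formula: FC (tonnes) = P * SFC * t / 1,000,000
Step 1 — P * SFC * t = 7199.2 * 213.0 * 13 = 19934584.8 g
Step 2 — FC (tonnes) = 19934584.8 / 1,000,000 ≈ 19.935 tonnes (5 s.f.)

19.935 tonnes


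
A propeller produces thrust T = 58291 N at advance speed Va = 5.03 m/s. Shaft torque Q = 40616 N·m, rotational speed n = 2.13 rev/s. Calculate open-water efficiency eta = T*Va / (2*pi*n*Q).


Formula: eta = T * Va / (2 * pi * n * Q)
Step 1 — numerator = T * Va = 58291 * 5.03 = 293203.73
Step 2 — 2 * pi * n = 2 * pi * 2.13 = 13.383185
Step 3 — denominator = 13.383185 * 40616 = 543571.44
Step 4 — eta = 293203.73 / 543571.44 ≈ 0.53940 (5 s.f.)

0.53940


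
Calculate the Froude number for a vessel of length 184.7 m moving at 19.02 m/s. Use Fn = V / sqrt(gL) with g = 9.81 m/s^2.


Formula: Fn = V / sqrt(g * L)
Step 1 — g * L = 9.81 * 184.7 = 1811.907
Step 2 — sqrt(g * L) = sqrt(1811.907) = 42.566501
Step 3 — Fn = 19.02 / 42.566501 ≈ 0.44683 (5 s.f.)

0.44683


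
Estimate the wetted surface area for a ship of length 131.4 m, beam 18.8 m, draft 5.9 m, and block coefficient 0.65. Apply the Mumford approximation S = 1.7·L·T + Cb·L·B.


Formula: S = 1.7*L*T + V/T with V = Cb*L*B*T, i.e. S = L * (1.7*T + Cb*B)
Step 1 — 1.7*T = 1.7 * 5.9 = 10.03 m
Step 2 — Cb*B = 0.65 * 18.8 = 12.22 m
Step 3 — 1.7*T + Cb*B = 10.03 + 12.22 = 22.25 m
Step 4 — S = 131.4 * 22.25 ≈ 2923.7 m^2 (5 s.f.)

2923.7 m^2


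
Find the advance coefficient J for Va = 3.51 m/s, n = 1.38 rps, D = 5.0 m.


Formula: J = Va / (n * D)
Step 1 — n * D = 1.38 * 5.0 = 6.9
Step 2 — J = 3.51 / 6.9 ≈ 0.50870 (5 s.f.)

0.50870


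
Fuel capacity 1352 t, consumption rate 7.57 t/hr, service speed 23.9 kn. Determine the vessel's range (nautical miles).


Formula: endurance = fuel / rate; range = endurance * speed
Step 1 — endurance = 1352 / 7.57 = 178.5997 hours
Step 2 — range = 178.5997 * 23.9 ≈ 4268.5 nautical miles (5 s.f.)

4268.5 NM


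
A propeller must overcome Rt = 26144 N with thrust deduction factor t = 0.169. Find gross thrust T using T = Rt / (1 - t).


Formula: T = Rt / (1 - t)
Step 1 — (1 - t) = 1 - 0.169 = 0.831
Step 2 — T = 26144 / 0.831 ≈ 31461 N (5 s.f.)

31461 N


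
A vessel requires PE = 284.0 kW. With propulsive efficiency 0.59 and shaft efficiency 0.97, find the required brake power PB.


Formula: PB = PE / (eta_D * eta_S)
Step 1 — combined efficiency = eta_D * eta_S = 0.59 * 0.97 = 0.5723
Step 2 — PB = 284.0 / 0.5723 ≈ 496.24 kW (5 s.f.)

496.24 kW


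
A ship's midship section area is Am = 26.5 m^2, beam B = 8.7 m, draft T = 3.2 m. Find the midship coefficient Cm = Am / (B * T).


Formula: Cm = Am / (B * T)
Step 1 — B * T = 8.7 * 3.2 = 27.84 m^2
Step 2 — Cm = 26.5 / 27.84 ≈ 0.95187 (5 s.f.)

0.95187


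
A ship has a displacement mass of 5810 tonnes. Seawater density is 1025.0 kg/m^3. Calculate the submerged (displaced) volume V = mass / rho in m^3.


Formula: V = mass / rho
Step 1 — convert tonnes to kg: 5810 t * 1000 = 5810000 kg
Step 2 — V = 5810000 / 1025.0 ≈ 5668.3 m^3 (5 s.f.)

5668.3 m^3


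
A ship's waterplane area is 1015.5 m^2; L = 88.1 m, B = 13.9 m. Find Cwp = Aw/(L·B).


Formula: Cwp = Aw / (L * B)
Step 1 — L * B = 88.1 * 13.9 = 1224.59 m^2
Step 2 — Cwp = 1015.5 / 1224.59 ≈ 0.82926 (5 s.f.)

0.82926


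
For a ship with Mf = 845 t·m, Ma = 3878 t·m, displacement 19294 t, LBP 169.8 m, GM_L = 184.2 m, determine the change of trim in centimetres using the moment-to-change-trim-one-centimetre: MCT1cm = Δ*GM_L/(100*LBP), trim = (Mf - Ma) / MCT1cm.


Formula: net trimming moment = Mf - Ma; MCT1cm = Δ*GM_L/(100*LBP); trim = net moment / MCT1cm
Step 1 — net trimming moment = 845 - 3878 = -3033 t·m
Step 2 — MCT1cm = 19294 * 184.2 / (100 * 169.8) = 209.3024 t·m/cm
Step 3 — trim = -3033 / 209.3024 ≈ -14.491 cm (5 s.f.)

-14.491 cm


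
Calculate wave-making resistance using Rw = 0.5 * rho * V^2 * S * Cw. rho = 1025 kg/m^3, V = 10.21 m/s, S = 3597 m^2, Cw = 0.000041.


Formula: Rw = 0.5 * rho * V^2 * S * Cw
Step 1 — V^2 = 10.21^2 = 104.2441
Step 2 — 0.5 * rho * V^2 = 0.5 * 1025 * 104.2441 = 53425.10125
Step 3 — Rw = 53425.10125 * 3597 * 0.000041 ≈ 7879.0 N (5 s.f.)

7879.0 N


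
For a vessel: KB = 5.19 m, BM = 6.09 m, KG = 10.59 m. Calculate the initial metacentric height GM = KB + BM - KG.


Formula: GM = KB + BM - KG
Step 1 — KM = KB + BM = 5.19 + 6.09 = 11.28 m
Step 2 — GM = KM - KG = 11.28 - 10.59 = 0.69 m

0.69 m


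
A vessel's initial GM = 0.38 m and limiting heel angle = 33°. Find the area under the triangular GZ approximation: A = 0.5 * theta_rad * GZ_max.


Formula: GZ_max = GM * sin(theta); Area = 0.5 * theta_rad * GZ_max
Step 1 — GZ_max = 0.38 * sin(33°) = 0.38 * 0.544639 = 0.206963 m
Step 2 — theta_rad = 33 * pi/180 = 0.575959 rad
Step 3 — Area = 0.5 * 0.575959 * 0.206963 ≈ 0.059601 m·rad (5 s.f.)

0.059601 m·rad


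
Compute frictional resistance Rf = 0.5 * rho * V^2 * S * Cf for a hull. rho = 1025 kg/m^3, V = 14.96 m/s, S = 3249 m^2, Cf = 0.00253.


Formula: Rf = 0.5 * rho * V^2 * S * Cf
Step 1 — V^2 = 14.96^2 = 223.8016
Step 2 — 0.5 * rho * V^2 = 0.5 * 1025 * 223.8016 = 114698.32
Step 3 — Rf = 114698.32 * 3249 * 0.00253 ≈ 942820 N (5 s.f.)

942820 N


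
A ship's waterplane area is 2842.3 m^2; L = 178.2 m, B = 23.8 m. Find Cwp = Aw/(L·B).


Formula: Cwp = Aw / (L * B)
Step 1 — L * B = 178.2 * 23.8 = 4241.16 m^2
Step 2 — Cwp = 2842.3 / 4241.16 ≈ 0.67017 (5 s.f.)

0.67017


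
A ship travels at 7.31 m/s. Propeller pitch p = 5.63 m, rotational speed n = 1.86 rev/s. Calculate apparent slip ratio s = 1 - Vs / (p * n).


Formula: s = 1 - Vs / (p * n)
Step 1 — p * n = 5.63 * 1.86 = 10.4718
Step 2 — Vs / (p*n) = 7.31 / 10.4718 = 0.698065 (6 d.p.)
Step 3 — s = 1 - 0.698065 = 0.301935

0.301935


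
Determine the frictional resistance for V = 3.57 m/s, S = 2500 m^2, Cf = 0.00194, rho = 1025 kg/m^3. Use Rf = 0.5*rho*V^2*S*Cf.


Formula: Rf = 0.5 * rho * V^2 * S * Cf
Step 1 — V^2 = 3.57^2 = 12.7449
Step 2 — 0.5 * rho * V^2 = 0.5 * 1025 * 12.7449 = 6531.76125
Step 3 — Rf = 6531.76125 * 2500 * 0.00194 ≈ 31679 N (5 s.f.)

31679 N


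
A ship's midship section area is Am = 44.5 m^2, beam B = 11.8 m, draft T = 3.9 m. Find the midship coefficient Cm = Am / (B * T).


Formula: Cm = Am / (B * T)
Step 1 — B * T = 11.8 * 3.9 = 46.02 m^2
Step 2 — Cm = 44.5 / 46.02 ≈ 0.96697 (5 s.f.)

0.96697


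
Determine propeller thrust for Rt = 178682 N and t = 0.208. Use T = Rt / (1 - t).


Formula: T = Rt / (1 - t)
Step 1 — (1 - t) = 1 - 0.208 = 0.792
Step 2 — T = 178682 / 0.792 ≈ 225610 N (5 s.f.)

225610 N


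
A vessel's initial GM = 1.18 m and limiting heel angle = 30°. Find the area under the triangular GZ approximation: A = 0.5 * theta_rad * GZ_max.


Formula: GZ_max = GM * sin(theta); Area = 0.5 * theta_rad * GZ_max
Step 1 — GZ_max = 1.18 * sin(30°) = 1.18 * 0.5 = 0.59 m
Step 2 — theta_rad = 30 * pi/180 = 0.523599 rad
Step 3 — Area = 0.5 * 0.523599 * 0.59 ≈ 0.15446 m·rad (5 s.f.)

0.15446 m·rad


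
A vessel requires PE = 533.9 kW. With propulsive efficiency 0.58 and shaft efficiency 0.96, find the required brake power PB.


Formula: PB = PE / (eta_D * eta_S)
Step 1 — combined efficiency = eta_D * eta_S = 0.58 * 0.96 = 0.5568
Step 2 — PB = 533.9 / 0.5568 ≈ 958.87 kW (5 s.f.)

958.87 kW


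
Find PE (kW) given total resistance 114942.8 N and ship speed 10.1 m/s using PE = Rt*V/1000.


Formula: PE = Rt * V / 1000 (kW)
Step 1 — PE (W) = 114942.8 * 10.1 = 1160922.28 W
Step 2 — PE (kW) = 1160922.28 / 1000 ≈ 1160.9 kW (5 s.f.)

1160.9 kW


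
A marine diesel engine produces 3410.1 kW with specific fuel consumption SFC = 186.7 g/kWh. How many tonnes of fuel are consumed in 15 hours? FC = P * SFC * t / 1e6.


Formula: FC (tonnes) = P * SFC * t / 1,000,000
Step 1 — P * SFC * t = 3410.1 * 186.7 * 15 = 9549985.05 g
Step 2 — FC (tonnes) = 9549985.05 / 1,000,000 ≈ 9.5500 tonnes (5 s.f.)

9.5500 tonnes


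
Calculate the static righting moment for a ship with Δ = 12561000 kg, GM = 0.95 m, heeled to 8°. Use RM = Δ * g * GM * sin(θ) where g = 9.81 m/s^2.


Formula: GZ = GM * sin(theta); RM = disp * g * GZ
Step 1 — GZ = 0.95 * sin(8°) = 0.95 * 0.139173 = 0.132214 m
Step 2 — RM = 12561000 * 9.81 * 0.132214 ≈ 16292000 N·m (5 s.f.)

16292000 N·m
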